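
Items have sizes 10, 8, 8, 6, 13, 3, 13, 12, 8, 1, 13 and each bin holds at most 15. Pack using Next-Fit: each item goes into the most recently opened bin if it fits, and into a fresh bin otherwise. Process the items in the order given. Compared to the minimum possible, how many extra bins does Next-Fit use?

1

Next-Fit: [10] [8] [8,6] [13] [3] [13] [12] [8,1] [13] → 9 bins.
8 items exceed 7.5 (half the capacity), and no two of those can share a bin, so at least 8 bins are needed.
An optimal packing achieves that bound: [13,1] [13] [13] [12,3] [10] [8,6] [8] [8] → 8 bins.
Excess: 9 − 8 = 1.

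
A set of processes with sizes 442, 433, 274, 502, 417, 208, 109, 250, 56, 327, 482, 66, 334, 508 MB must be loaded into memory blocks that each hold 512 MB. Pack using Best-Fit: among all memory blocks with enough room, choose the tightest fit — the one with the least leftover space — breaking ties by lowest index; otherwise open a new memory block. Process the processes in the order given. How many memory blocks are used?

10 memory blocks

442 MB → memory block 1 (remaining 70 MB)
433 MB → memory block 2 (remaining 79 MB)
274 MB → memory block 3 (remaining 238 MB)
502 MB → memory block 4 (remaining 10 MB)
417 MB → memory block 5 (remaining 95 MB)
208 MB → memory block 3 (remaining 30 MB)
109 MB → memory block 6 (remaining 403 MB)
250 MB → memory block 6 (remaining 153 MB)
56 MB → memory block 1 (remaining 14 MB)
327 MB → memory block 7 (remaining 185 MB)
482 MB → memory block 8 (remaining 30 MB)
66 MB → memory block 2 (remaining 13 MB)
334 MB → memory block 9 (remaining 178 MB)
508 MB → memory block 10 (remaining 4 MB)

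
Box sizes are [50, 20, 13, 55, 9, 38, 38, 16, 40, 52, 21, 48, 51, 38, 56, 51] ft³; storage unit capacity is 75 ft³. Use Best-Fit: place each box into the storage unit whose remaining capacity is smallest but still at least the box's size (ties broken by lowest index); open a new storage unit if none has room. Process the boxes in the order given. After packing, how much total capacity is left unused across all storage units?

storage unit 1: place 50 ft³, 25 ft³ left
storage unit 1: place 20 ft³, 5 ft³ left
storage unit 2: place 13 ft³, 62 ft³ left
storage unit 2: place 55 ft³, 7 ft³ left
storage unit 3: place 9 ft³, 66 ft³ left
storage unit 3: place 38 ft³, 28 ft³ left
storage unit 4: place 38 ft³, 37 ft³ left
storage unit 3: place 16 ft³, 12 ft³ left
storage unit 5: place 40 ft³, 35 ft³ left
storage unit 6: place 52 ft³, 23 ft³ left
storage unit 6: place 21 ft³, 2 ft³ left
storage unit 7: place 48 ft³, 27 ft³ left
storage unit 8: place 51 ft³, 24 ft³ left
storage unit 9: place 38 ft³, 37 ft³ left
storage unit 10: place 56 ft³, 19 ft³ left
storage unit 11: place 51 ft³, 24 ft³ left
11 storage units × 75 ft³ = 825 ft³; used 596 ft³; unused 229 ft³.

229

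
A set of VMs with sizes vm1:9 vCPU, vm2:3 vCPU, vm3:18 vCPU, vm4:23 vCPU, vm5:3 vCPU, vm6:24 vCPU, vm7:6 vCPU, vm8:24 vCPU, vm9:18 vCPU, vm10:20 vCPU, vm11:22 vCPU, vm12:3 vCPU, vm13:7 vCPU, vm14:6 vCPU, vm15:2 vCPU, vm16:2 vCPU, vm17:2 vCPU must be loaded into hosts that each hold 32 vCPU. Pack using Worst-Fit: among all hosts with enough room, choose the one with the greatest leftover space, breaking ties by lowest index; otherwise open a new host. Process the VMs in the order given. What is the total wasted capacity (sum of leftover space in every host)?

host 1: place vm1 (9 vCPU), 23 vCPU left
host 1: place vm2 (3 vCPU), 20 vCPU left
host 1: place vm3 (18 vCPU), 2 vCPU left
host 2: place vm4 (23 vCPU), 9 vCPU left
host 2: place vm5 (3 vCPU), 6 vCPU left
host 3: place vm6 (24 vCPU), 8 vCPU left
host 3: place vm7 (6 vCPU), 2 vCPU left
host 4: place vm8 (24 vCPU), 8 vCPU left
host 5: place vm9 (18 vCPU), 14 vCPU left
host 6: place vm10 (20 vCPU), 12 vCPU left
host 7: place vm11 (22 vCPU), 10 vCPU left
host 5: place vm12 (3 vCPU), 11 vCPU left
host 6: place vm13 (7 vCPU), 5 vCPU left
host 5: place vm14 (6 vCPU), 5 vCPU left
host 7: place vm15 (2 vCPU), 8 vCPU left
host 4: place vm16 (2 vCPU), 6 vCPU left
host 7: place vm17 (2 vCPU), 6 vCPU left
7 hosts × 32 vCPU = 224 vCPU; used 192 vCPU; unused 32 vCPU.

32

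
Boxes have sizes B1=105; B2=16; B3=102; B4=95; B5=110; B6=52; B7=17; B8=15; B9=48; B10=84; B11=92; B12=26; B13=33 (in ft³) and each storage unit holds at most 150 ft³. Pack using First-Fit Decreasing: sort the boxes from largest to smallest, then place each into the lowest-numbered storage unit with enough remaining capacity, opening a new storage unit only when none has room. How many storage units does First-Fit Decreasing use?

6

Sorted descending: 110, 105, 102, 95, 92, 84, 52, 48, 33, 26, 17, 16, 15.
storage unit 1: place 110 ft³, 40 ft³ left
storage unit 2: place 105 ft³, 45 ft³ left
storage unit 3: place 102 ft³, 48 ft³ left
storage unit 4: place 95 ft³, 55 ft³ left
storage unit 5: place 92 ft³, 58 ft³ left
storage unit 6: place 84 ft³, 66 ft³ left
storage unit 4: place 52 ft³, 3 ft³ left
storage unit 3: place 48 ft³, 0 ft³ left
storage unit 1: place 33 ft³, 7 ft³ left
storage unit 2: place 26 ft³, 19 ft³ left
storage unit 2: place 17 ft³, 2 ft³ left
storage unit 5: place 16 ft³, 42 ft³ left
storage unit 5: place 15 ft³, 27 ft³ left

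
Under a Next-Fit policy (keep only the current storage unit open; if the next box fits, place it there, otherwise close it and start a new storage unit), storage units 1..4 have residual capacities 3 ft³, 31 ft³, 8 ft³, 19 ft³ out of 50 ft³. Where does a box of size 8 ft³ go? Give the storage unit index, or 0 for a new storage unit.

4

Next-Fit only looks at storage unit 4, which has 19 ft³ free.
8 ft³ fits there.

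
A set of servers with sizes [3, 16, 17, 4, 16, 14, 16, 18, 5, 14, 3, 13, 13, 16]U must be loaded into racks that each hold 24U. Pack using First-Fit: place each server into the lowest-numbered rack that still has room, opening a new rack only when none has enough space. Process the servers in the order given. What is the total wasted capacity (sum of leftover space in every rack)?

72

rack 1: place 3U, 21U left
rack 1: place 16U, 5U left
rack 2: place 17U, 7U left
rack 1: place 4U, 1U left
rack 3: place 16U, 8U left
rack 4: place 14U, 10U left
rack 5: place 16U, 8U left
rack 6: place 18U, 6U left
rack 2: place 5U, 2U left
rack 7: place 14U, 10U left
rack 3: place 3U, 5U left
rack 8: place 13U, 11U left
rack 9: place 13U, 11U left
rack 10: place 16U, 8U left
10 racks × 24U = 240U; used 168U; unused 72U.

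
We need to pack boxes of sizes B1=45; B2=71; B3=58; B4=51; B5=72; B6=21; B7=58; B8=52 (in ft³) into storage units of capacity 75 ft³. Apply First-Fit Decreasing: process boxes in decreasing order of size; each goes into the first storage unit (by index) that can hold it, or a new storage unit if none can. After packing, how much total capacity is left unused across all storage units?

Sorted descending: 72, 71, 58, 58, 52, 51, 45, 21.
Put 72 ft³ in storage unit 1; 3 ft³ remain.
Put 71 ft³ in storage unit 2; 4 ft³ remain.
Put 58 ft³ in storage unit 3; 17 ft³ remain.
Put 58 ft³ in storage unit 4; 17 ft³ remain.
Put 52 ft³ in storage unit 5; 23 ft³ remain.
Put 51 ft³ in storage unit 6; 24 ft³ remain.
Put 45 ft³ in storage unit 7; 30 ft³ remain.
Put 21 ft³ in storage unit 5; 2 ft³ remain.
7 storage units × 75 ft³ = 525 ft³; used 428 ft³; unused 97 ft³.

97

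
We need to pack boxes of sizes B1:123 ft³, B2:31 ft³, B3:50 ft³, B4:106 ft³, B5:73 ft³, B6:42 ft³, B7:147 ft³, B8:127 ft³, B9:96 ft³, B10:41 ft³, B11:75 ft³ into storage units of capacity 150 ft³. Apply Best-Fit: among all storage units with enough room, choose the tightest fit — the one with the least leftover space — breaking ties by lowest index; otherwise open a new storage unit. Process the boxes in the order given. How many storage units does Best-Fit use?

storage unit 1: place B1 (123 ft³), 27 ft³ left
storage unit 2: place B2 (31 ft³), 119 ft³ left
storage unit 2: place B3 (50 ft³), 69 ft³ left
storage unit 3: place B4 (106 ft³), 44 ft³ left
storage unit 4: place B5 (73 ft³), 77 ft³ left
storage unit 3: place B6 (42 ft³), 2 ft³ left
storage unit 5: place B7 (147 ft³), 3 ft³ left
storage unit 6: place B8 (127 ft³), 23 ft³ left
storage unit 7: place B9 (96 ft³), 54 ft³ left
storage unit 7: place B10 (41 ft³), 13 ft³ left
storage unit 4: place B11 (75 ft³), 2 ft³ left
Final storage units: [123] [31,50] [106,42] [73,75] [147] [127] [96,41].

7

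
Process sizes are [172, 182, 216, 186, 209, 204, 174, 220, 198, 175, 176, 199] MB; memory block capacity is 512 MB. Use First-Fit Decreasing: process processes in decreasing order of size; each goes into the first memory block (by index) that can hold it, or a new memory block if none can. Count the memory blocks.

6 memory blocks

Sorted descending: 220, 216, 209, 204, 199, 198, 186, 182, 176, 175, 174, 172.
Put 220 MB in memory block 1; 292 MB remain.
Put 216 MB in memory block 1; 76 MB remain.
Put 209 MB in memory block 2; 303 MB remain.
Put 204 MB in memory block 2; 99 MB remain.
Put 199 MB in memory block 3; 313 MB remain.
Put 198 MB in memory block 3; 115 MB remain.
Put 186 MB in memory block 4; 326 MB remain.
Put 182 MB in memory block 4; 144 MB remain.
Put 176 MB in memory block 5; 336 MB remain.
Put 175 MB in memory block 5; 161 MB remain.
Put 174 MB in memory block 6; 338 MB remain.
Put 172 MB in memory block 6; 166 MB remain.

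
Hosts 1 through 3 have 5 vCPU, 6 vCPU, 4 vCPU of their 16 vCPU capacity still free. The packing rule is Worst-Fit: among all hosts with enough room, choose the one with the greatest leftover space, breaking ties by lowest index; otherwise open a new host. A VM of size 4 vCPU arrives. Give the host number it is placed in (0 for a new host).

Hosts with room: host 1 (5 vCPU), host 2 (6 vCPU), host 3 (4 vCPU).
Most room is host 2 with 6 vCPU free.

2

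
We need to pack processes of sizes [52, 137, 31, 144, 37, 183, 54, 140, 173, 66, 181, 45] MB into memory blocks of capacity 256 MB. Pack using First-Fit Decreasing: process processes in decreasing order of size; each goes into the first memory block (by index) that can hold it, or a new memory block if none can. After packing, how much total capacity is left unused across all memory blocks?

Sorted descending: 183, 181, 173, 144, 140, 137, 66, 54, 52, 45, 37, 31.
183 MB → memory block 1 (remaining 73 MB)
181 MB → memory block 2 (remaining 75 MB)
173 MB → memory block 3 (remaining 83 MB)
144 MB → memory block 4 (remaining 112 MB)
140 MB → memory block 5 (remaining 116 MB)
137 MB → memory block 6 (remaining 119 MB)
66 MB → memory block 1 (remaining 7 MB)
54 MB → memory block 2 (remaining 21 MB)
52 MB → memory block 3 (remaining 31 MB)
45 MB → memory block 4 (remaining 67 MB)
37 MB → memory block 4 (remaining 30 MB)
31 MB → memory block 3 (remaining 0 MB)
6 memory blocks × 256 MB = 1536 MB; used 1243 MB; unused 293 MB.

293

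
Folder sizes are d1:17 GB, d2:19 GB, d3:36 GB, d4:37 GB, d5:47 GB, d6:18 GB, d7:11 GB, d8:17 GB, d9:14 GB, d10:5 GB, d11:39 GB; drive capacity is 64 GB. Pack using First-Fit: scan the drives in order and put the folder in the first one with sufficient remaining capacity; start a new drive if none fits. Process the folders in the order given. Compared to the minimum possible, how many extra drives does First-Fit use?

0

First-Fit: [17,19,18,5] [36,11,17] [37,14] [47] [39] → 5 drives.
Total size 260 GB; any packing needs at least ⌈260/64⌉ = 5 drives.
So 5 is already optimal.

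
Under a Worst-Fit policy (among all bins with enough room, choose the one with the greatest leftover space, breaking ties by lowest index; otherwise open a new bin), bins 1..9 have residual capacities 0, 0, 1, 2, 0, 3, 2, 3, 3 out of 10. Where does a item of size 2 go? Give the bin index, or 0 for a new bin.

Bins with room: bin 4 (2), bin 6 (3), bin 7 (2), bin 8 (3), bin 9 (3).
Most room is bin 6 with 3 free.

6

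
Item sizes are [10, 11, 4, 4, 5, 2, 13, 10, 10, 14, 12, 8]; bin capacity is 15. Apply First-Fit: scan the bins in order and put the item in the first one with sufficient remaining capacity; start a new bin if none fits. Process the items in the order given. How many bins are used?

Put 10 in bin 1; 5 remain.
Put 11 in bin 2; 4 remain.
Put 4 in bin 1; 1 remain.
Put 4 in bin 2; 0 remain.
Put 5 in bin 3; 10 remain.
Put 2 in bin 3; 8 remain.
Put 13 in bin 4; 2 remain.
Put 10 in bin 5; 5 remain.
Put 10 in bin 6; 5 remain.
Put 14 in bin 7; 1 remain.
Put 12 in bin 8; 3 remain.
Put 8 in bin 3; 0 remain.

8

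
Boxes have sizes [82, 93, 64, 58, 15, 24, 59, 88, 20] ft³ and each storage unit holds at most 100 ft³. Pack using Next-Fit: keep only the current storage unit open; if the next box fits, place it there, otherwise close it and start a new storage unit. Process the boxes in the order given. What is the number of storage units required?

7 storage units

storage unit 1: place 82 ft³, 18 ft³ left
storage unit 2: place 93 ft³, 7 ft³ left
storage unit 3: place 64 ft³, 36 ft³ left
storage unit 4: place 58 ft³, 42 ft³ left
storage unit 4: place 15 ft³, 27 ft³ left
storage unit 4: place 24 ft³, 3 ft³ left
storage unit 5: place 59 ft³, 41 ft³ left
storage unit 6: place 88 ft³, 12 ft³ left
storage unit 7: place 20 ft³, 80 ft³ left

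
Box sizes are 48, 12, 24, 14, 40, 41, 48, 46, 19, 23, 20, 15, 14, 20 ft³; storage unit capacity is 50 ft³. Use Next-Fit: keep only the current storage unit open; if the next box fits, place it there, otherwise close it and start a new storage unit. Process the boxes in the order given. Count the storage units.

Put 48 ft³ in storage unit 1; 2 ft³ remain.
Put 12 ft³ in storage unit 2; 38 ft³ remain.
Put 24 ft³ in storage unit 2; 14 ft³ remain.
Put 14 ft³ in storage unit 2; 0 ft³ remain.
Put 40 ft³ in storage unit 3; 10 ft³ remain.
Put 41 ft³ in storage unit 4; 9 ft³ remain.
Put 48 ft³ in storage unit 5; 2 ft³ remain.
Put 46 ft³ in storage unit 6; 4 ft³ remain.
Put 19 ft³ in storage unit 7; 31 ft³ remain.
Put 23 ft³ in storage unit 7; 8 ft³ remain.
Put 20 ft³ in storage unit 8; 30 ft³ remain.
Put 15 ft³ in storage unit 8; 15 ft³ remain.
Put 14 ft³ in storage unit 8; 1 ft³ remain.
Put 20 ft³ in storage unit 9; 30 ft³ remain.

9 storage units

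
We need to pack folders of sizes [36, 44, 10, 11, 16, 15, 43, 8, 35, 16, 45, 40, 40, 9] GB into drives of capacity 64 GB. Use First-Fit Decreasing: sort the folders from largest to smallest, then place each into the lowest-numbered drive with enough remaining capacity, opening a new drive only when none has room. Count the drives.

7

Sorted descending: 45, 44, 43, 40, 40, 36, 35, 16, 16, 15, 11, 10, 9, 8.
drive 1: place 45 GB, 19 GB left
drive 2: place 44 GB, 20 GB left
drive 3: place 43 GB, 21 GB left
drive 4: place 40 GB, 24 GB left
drive 5: place 40 GB, 24 GB left
drive 6: place 36 GB, 28 GB left
drive 7: place 35 GB, 29 GB left
drive 1: place 16 GB, 3 GB left
drive 2: place 16 GB, 4 GB left
drive 3: place 15 GB, 6 GB left
drive 4: place 11 GB, 13 GB left
drive 4: place 10 GB, 3 GB left
drive 5: place 9 GB, 15 GB left
drive 5: place 8 GB, 7 GB left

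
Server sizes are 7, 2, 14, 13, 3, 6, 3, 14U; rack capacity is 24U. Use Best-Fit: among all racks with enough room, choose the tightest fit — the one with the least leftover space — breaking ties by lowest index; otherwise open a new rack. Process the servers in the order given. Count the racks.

rack 1: place 7U, 17U left
rack 1: place 2U, 15U left
rack 1: place 14U, 1U left
rack 2: place 13U, 11U left
rack 2: place 3U, 8U left
rack 2: place 6U, 2U left
rack 3: place 3U, 21U left
rack 3: place 14U, 7U left

3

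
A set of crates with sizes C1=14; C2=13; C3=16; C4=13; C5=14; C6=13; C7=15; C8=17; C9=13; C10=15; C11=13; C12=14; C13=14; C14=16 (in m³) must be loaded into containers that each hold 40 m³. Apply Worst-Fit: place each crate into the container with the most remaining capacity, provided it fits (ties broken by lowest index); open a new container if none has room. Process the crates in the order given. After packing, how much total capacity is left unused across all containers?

Put C1 (14 m³) in container 1; 26 m³ remain.
Put C2 (13 m³) in container 1; 13 m³ remain.
Put C3 (16 m³) in container 2; 24 m³ remain.
Put C4 (13 m³) in container 2; 11 m³ remain.
Put C5 (14 m³) in container 3; 26 m³ remain.
Put C6 (13 m³) in container 3; 13 m³ remain.
Put C7 (15 m³) in container 4; 25 m³ remain.
Put C8 (17 m³) in container 4; 8 m³ remain.
Put C9 (13 m³) in container 1; 0 m³ remain.
Put C10 (15 m³) in container 5; 25 m³ remain.
Put C11 (13 m³) in container 5; 12 m³ remain.
Put C12 (14 m³) in container 6; 26 m³ remain.
Put C13 (14 m³) in container 6; 12 m³ remain.
Put C14 (16 m³) in container 7; 24 m³ remain.
7 containers × 40 m³ = 280 m³; used 200 m³; unused 80 m³.

80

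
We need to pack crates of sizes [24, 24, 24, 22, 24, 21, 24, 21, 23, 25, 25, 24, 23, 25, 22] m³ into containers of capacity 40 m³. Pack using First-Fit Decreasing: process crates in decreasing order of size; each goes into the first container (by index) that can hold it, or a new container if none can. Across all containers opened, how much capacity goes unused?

Sorted descending: 25, 25, 25, 24, 24, 24, 24, 24, 24, 23, 23, 22, 22, 21, 21.
25 m³ → container 1 (remaining 15 m³)
25 m³ → container 2 (remaining 15 m³)
25 m³ → container 3 (remaining 15 m³)
24 m³ → container 4 (remaining 16 m³)
24 m³ → container 5 (remaining 16 m³)
24 m³ → container 6 (remaining 16 m³)
24 m³ → container 7 (remaining 16 m³)
24 m³ → container 8 (remaining 16 m³)
24 m³ → container 9 (remaining 16 m³)
23 m³ → container 10 (remaining 17 m³)
23 m³ → container 11 (remaining 17 m³)
22 m³ → container 12 (remaining 18 m³)
22 m³ → container 13 (remaining 18 m³)
21 m³ → container 14 (remaining 19 m³)
21 m³ → container 15 (remaining 19 m³)
15 containers × 40 m³ = 600 m³; used 351 m³; unused 249 m³.

249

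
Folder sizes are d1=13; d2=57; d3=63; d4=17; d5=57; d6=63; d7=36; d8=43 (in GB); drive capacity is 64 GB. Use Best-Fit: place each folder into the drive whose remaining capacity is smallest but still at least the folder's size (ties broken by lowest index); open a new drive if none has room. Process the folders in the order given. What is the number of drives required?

7

Put d1 (13 GB) in drive 1; 51 GB remain.
Put d2 (57 GB) in drive 2; 7 GB remain.
Put d3 (63 GB) in drive 3; 1 GB remain.
Put d4 (17 GB) in drive 1; 34 GB remain.
Put d5 (57 GB) in drive 4; 7 GB remain.
Put d6 (63 GB) in drive 5; 1 GB remain.
Put d7 (36 GB) in drive 6; 28 GB remain.
Put d8 (43 GB) in drive 7; 21 GB remain.
Final drives: [13,17] [57] [63] [57] [63] [36] [43].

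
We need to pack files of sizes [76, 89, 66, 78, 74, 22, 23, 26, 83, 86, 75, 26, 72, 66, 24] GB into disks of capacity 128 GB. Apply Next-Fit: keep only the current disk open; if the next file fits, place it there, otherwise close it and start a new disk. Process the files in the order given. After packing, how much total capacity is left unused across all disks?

76 GB → disk 1 (remaining 52 GB)
89 GB → disk 2 (remaining 39 GB)
66 GB → disk 3 (remaining 62 GB)
78 GB → disk 4 (remaining 50 GB)
74 GB → disk 5 (remaining 54 GB)
22 GB → disk 5 (remaining 32 GB)
23 GB → disk 5 (remaining 9 GB)
26 GB → disk 6 (remaining 102 GB)
83 GB → disk 6 (remaining 19 GB)
86 GB → disk 7 (remaining 42 GB)
75 GB → disk 8 (remaining 53 GB)
26 GB → disk 8 (remaining 27 GB)
72 GB → disk 9 (remaining 56 GB)
66 GB → disk 10 (remaining 62 GB)
24 GB → disk 10 (remaining 38 GB)
10 disks × 128 GB = 1280 GB; used 886 GB; unused 394 GB.

394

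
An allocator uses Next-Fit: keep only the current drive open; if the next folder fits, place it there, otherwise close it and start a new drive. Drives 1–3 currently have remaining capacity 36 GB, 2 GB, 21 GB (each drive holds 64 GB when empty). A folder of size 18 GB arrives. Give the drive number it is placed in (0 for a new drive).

3

Next-Fit only looks at drive 3, which has 21 GB free.
18 GB fits there.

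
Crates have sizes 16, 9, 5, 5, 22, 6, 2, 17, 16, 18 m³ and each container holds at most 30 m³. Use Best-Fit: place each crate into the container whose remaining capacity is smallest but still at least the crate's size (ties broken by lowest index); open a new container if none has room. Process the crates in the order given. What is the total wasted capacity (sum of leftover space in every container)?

16 m³ → container 1 (remaining 14 m³)
9 m³ → container 1 (remaining 5 m³)
5 m³ → container 1 (remaining 0 m³)
5 m³ → container 2 (remaining 25 m³)
22 m³ → container 2 (remaining 3 m³)
6 m³ → container 3 (remaining 24 m³)
2 m³ → container 2 (remaining 1 m³)
17 m³ → container 3 (remaining 7 m³)
16 m³ → container 4 (remaining 14 m³)
18 m³ → container 5 (remaining 12 m³)
5 containers × 30 m³ = 150 m³; used 116 m³; unused 34 m³.

34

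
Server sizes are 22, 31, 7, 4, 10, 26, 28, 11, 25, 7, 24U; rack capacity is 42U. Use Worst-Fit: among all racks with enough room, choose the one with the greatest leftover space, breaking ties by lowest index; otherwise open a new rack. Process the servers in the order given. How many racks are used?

6

22U → rack 1 (remaining 20U)
31U → rack 2 (remaining 11U)
7U → rack 1 (remaining 13U)
4U → rack 1 (remaining 9U)
10U → rack 2 (remaining 1U)
26U → rack 3 (remaining 16U)
28U → rack 4 (remaining 14U)
11U → rack 3 (remaining 5U)
25U → rack 5 (remaining 17U)
7U → rack 5 (remaining 10U)
24U → rack 6 (remaining 18U)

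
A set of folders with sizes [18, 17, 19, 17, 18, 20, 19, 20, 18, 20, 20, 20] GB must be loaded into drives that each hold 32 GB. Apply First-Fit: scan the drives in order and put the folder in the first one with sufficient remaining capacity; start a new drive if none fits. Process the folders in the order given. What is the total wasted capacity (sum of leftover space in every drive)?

158

18 GB → drive 1 (remaining 14 GB)
17 GB → drive 2 (remaining 15 GB)
19 GB → drive 3 (remaining 13 GB)
17 GB → drive 4 (remaining 15 GB)
18 GB → drive 5 (remaining 14 GB)
20 GB → drive 6 (remaining 12 GB)
19 GB → drive 7 (remaining 13 GB)
20 GB → drive 8 (remaining 12 GB)
18 GB → drive 9 (remaining 14 GB)
20 GB → drive 10 (remaining 12 GB)
20 GB → drive 11 (remaining 12 GB)
20 GB → drive 12 (remaining 12 GB)
12 drives × 32 GB = 384 GB; used 226 GB; unused 158 GB.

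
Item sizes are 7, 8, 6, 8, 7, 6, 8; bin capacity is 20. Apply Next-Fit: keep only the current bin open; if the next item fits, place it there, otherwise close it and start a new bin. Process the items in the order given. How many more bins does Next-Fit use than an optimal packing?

1

Next-Fit: [7,8] [6,8] [7,6] [8] → 4 bins.
Total size 50; any packing needs at least ⌈50/20⌉ = 3 bins.
An optimal packing achieves that bound: [8,8] [8,7] [7,6,6] → 3 bins.
Excess: 4 − 3 = 1.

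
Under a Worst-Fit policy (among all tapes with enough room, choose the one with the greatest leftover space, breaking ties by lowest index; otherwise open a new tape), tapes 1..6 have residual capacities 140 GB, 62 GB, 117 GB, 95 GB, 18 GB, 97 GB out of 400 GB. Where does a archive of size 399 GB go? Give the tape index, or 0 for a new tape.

0

No tape has ≥ 399 GB free, so a new tape is opened.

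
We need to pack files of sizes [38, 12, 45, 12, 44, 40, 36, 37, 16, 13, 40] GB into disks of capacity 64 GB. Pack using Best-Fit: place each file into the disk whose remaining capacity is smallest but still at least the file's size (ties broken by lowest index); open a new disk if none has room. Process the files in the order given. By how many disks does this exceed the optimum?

0

Best-Fit: [38,12,12] [45,16] [44,13] [40] [36] [37] [40] → 7 disks.
7 files exceed 32 GB (half the capacity), and no two of those can share a disk, so at least 7 disks are needed.
So 7 is already optimal.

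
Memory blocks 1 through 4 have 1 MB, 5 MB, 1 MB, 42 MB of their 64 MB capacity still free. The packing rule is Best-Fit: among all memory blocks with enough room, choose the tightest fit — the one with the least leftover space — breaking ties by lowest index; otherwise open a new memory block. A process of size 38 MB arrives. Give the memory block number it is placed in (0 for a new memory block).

4

Memory blocks with room: memory block 4 (42 MB).
Tightest fit is memory block 4 with 42 MB free.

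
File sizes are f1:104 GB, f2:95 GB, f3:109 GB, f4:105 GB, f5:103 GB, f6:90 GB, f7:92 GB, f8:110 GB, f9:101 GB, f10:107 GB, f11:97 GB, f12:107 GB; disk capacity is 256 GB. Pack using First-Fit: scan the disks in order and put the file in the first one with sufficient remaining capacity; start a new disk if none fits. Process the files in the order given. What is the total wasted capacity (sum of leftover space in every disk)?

316

disk 1: place f1 (104 GB), 152 GB left
disk 1: place f2 (95 GB), 57 GB left
disk 2: place f3 (109 GB), 147 GB left
disk 2: place f4 (105 GB), 42 GB left
disk 3: place f5 (103 GB), 153 GB left
disk 3: place f6 (90 GB), 63 GB left
disk 4: place f7 (92 GB), 164 GB left
disk 4: place f8 (110 GB), 54 GB left
disk 5: place f9 (101 GB), 155 GB left
disk 5: place f10 (107 GB), 48 GB left
disk 6: place f11 (97 GB), 159 GB left
disk 6: place f12 (107 GB), 52 GB left
6 disks × 256 GB = 1536 GB; used 1220 GB; unused 316 GB.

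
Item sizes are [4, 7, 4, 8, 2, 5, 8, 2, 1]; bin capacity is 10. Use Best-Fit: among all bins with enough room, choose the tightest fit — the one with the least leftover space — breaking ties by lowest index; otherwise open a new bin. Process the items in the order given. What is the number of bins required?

5

bin 1: place 4, 6 left
bin 2: place 7, 3 left
bin 1: place 4, 2 left
bin 3: place 8, 2 left
bin 1: place 2, 0 left
bin 4: place 5, 5 left
bin 5: place 8, 2 left
bin 3: place 2, 0 left
bin 5: place 1, 1 left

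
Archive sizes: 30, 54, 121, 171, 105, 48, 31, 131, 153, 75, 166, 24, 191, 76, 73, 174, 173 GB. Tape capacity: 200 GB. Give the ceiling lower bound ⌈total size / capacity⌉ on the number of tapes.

9 tapes

Total size = 30 + 54 + 121 + 171 + 105 + 48 + 31 + 131 + 153 + 75 + 166 + 24 + 191 + 76 + 73 + 174 + 173 = 1796 GB.
⌈1796 / 200⌉ = 9.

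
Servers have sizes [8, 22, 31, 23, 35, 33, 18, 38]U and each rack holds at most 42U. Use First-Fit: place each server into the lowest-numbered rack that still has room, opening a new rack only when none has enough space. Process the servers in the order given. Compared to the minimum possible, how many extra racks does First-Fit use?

0

First-Fit: [8,22] [31] [23,18] [35] [33] [38] → 6 racks.
6 servers exceed 21U (half the capacity), and no two of those can share a rack, so at least 6 racks are needed.
So 6 is already optimal.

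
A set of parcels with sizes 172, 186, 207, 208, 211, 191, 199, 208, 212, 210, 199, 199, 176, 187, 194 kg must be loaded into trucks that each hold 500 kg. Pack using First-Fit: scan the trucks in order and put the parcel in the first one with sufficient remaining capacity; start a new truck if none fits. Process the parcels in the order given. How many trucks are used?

Put 172 kg in truck 1; 328 kg remain.
Put 186 kg in truck 1; 142 kg remain.
Put 207 kg in truck 2; 293 kg remain.
Put 208 kg in truck 2; 85 kg remain.
Put 211 kg in truck 3; 289 kg remain.
Put 191 kg in truck 3; 98 kg remain.
Put 199 kg in truck 4; 301 kg remain.
Put 208 kg in truck 4; 93 kg remain.
Put 212 kg in truck 5; 288 kg remain.
Put 210 kg in truck 5; 78 kg remain.
Put 199 kg in truck 6; 301 kg remain.
Put 199 kg in truck 6; 102 kg remain.
Put 176 kg in truck 7; 324 kg remain.
Put 187 kg in truck 7; 137 kg remain.
Put 194 kg in truck 8; 306 kg remain.

8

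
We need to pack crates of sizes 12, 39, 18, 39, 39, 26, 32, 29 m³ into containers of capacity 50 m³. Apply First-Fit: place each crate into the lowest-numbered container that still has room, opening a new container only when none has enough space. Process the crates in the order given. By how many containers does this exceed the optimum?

1

First-Fit: [12,18] [39] [39] [39] [26] [32] [29] → 7 containers.
6 crates exceed 25 m³ (half the capacity), and no two of those can share a container, so at least 6 containers are needed.
An optimal packing achieves that bound: [39] [39] [39] [32,18] [29,12] [26] → 6 containers.
Excess: 7 − 6 = 1.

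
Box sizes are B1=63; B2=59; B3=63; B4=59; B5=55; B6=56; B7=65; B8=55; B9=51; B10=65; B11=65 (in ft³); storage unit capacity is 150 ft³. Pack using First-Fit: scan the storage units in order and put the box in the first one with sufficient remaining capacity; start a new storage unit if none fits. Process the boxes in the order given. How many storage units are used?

6

Put B1 (63 ft³) in storage unit 1; 87 ft³ remain.
Put B2 (59 ft³) in storage unit 1; 28 ft³ remain.
Put B3 (63 ft³) in storage unit 2; 87 ft³ remain.
Put B4 (59 ft³) in storage unit 2; 28 ft³ remain.
Put B5 (55 ft³) in storage unit 3; 95 ft³ remain.
Put B6 (56 ft³) in storage unit 3; 39 ft³ remain.
Put B7 (65 ft³) in storage unit 4; 85 ft³ remain.
Put B8 (55 ft³) in storage unit 4; 30 ft³ remain.
Put B9 (51 ft³) in storage unit 5; 99 ft³ remain.
Put B10 (65 ft³) in storage unit 5; 34 ft³ remain.
Put B11 (65 ft³) in storage unit 6; 85 ft³ remain.
Final storage units: [63,59] [63,59] [55,56] [65,55] [51,65] [65].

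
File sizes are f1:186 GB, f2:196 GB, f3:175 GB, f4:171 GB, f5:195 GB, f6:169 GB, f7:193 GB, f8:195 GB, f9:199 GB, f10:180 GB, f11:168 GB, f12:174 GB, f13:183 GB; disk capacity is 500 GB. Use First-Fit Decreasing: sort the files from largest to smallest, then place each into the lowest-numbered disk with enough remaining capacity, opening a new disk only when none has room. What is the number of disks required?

Sorted descending: 199, 196, 195, 195, 193, 186, 183, 180, 175, 174, 171, 169, 168.
disk 1: place 199 GB, 301 GB left
disk 1: place 196 GB, 105 GB left
disk 2: place 195 GB, 305 GB left
disk 2: place 195 GB, 110 GB left
disk 3: place 193 GB, 307 GB left
disk 3: place 186 GB, 121 GB left
disk 4: place 183 GB, 317 GB left
disk 4: place 180 GB, 137 GB left
disk 5: place 175 GB, 325 GB left
disk 5: place 174 GB, 151 GB left
disk 6: place 171 GB, 329 GB left
disk 6: place 169 GB, 160 GB left
disk 7: place 168 GB, 332 GB left

7 disks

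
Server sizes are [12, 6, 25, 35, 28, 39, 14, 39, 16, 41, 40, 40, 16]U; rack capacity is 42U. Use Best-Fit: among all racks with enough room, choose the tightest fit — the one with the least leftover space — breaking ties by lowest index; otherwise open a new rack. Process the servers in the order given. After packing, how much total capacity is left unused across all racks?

27

Put 12U in rack 1; 30U remain.
Put 6U in rack 1; 24U remain.
Put 25U in rack 2; 17U remain.
Put 35U in rack 3; 7U remain.
Put 28U in rack 4; 14U remain.
Put 39U in rack 5; 3U remain.
Put 14U in rack 4; 0U remain.
Put 39U in rack 6; 3U remain.
Put 16U in rack 2; 1U remain.
Put 41U in rack 7; 1U remain.
Put 40U in rack 8; 2U remain.
Put 40U in rack 9; 2U remain.
Put 16U in rack 1; 8U remain.
9 racks × 42U = 378U; used 351U; unused 27U.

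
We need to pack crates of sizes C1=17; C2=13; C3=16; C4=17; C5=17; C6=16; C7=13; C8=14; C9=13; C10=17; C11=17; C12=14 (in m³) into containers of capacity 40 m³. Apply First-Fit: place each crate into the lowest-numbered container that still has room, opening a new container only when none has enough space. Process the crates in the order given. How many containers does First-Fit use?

6

container 1: place C1 (17 m³), 23 m³ left
container 1: place C2 (13 m³), 10 m³ left
container 2: place C3 (16 m³), 24 m³ left
container 2: place C4 (17 m³), 7 m³ left
container 3: place C5 (17 m³), 23 m³ left
container 3: place C6 (16 m³), 7 m³ left
container 4: place C7 (13 m³), 27 m³ left
container 4: place C8 (14 m³), 13 m³ left
container 4: place C9 (13 m³), 0 m³ left
container 5: place C10 (17 m³), 23 m³ left
container 5: place C11 (17 m³), 6 m³ left
container 6: place C12 (14 m³), 26 m³ left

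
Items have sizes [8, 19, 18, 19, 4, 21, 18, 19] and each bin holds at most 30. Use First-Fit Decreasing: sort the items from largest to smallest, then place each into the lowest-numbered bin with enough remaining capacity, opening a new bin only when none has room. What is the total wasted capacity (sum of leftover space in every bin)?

Sorted descending: 21, 19, 19, 19, 18, 18, 8, 4.
Put 21 in bin 1; 9 remain.
Put 19 in bin 2; 11 remain.
Put 19 in bin 3; 11 remain.
Put 19 in bin 4; 11 remain.
Put 18 in bin 5; 12 remain.
Put 18 in bin 6; 12 remain.
Put 8 in bin 1; 1 remain.
Put 4 in bin 2; 7 remain.
6 bins × 30 = 180; used 126; unused 54.

54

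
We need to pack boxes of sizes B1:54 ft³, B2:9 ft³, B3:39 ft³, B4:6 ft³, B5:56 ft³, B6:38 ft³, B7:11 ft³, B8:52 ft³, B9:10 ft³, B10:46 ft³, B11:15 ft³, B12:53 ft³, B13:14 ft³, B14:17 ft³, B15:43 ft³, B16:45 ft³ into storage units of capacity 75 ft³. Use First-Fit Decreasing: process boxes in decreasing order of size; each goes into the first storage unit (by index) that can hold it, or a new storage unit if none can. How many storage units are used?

Sorted descending: 56, 54, 53, 52, 46, 45, 43, 39, 38, 17, 15, 14, 11, 10, 9, 6.
Put 56 ft³ in storage unit 1; 19 ft³ remain.
Put 54 ft³ in storage unit 2; 21 ft³ remain.
Put 53 ft³ in storage unit 3; 22 ft³ remain.
Put 52 ft³ in storage unit 4; 23 ft³ remain.
Put 46 ft³ in storage unit 5; 29 ft³ remain.
Put 45 ft³ in storage unit 6; 30 ft³ remain.
Put 43 ft³ in storage unit 7; 32 ft³ remain.
Put 39 ft³ in storage unit 8; 36 ft³ remain.
Put 38 ft³ in storage unit 9; 37 ft³ remain.
Put 17 ft³ in storage unit 1; 2 ft³ remain.
Put 15 ft³ in storage unit 2; 6 ft³ remain.
Put 14 ft³ in storage unit 3; 8 ft³ remain.
Put 11 ft³ in storage unit 4; 12 ft³ remain.
Put 10 ft³ in storage unit 4; 2 ft³ remain.
Put 9 ft³ in storage unit 5; 20 ft³ remain.
Put 6 ft³ in storage unit 2; 0 ft³ remain.
Final storage units: [56,17] [54,15,6] [53,14] [52,11,10] [46,9] [45] [43] [39] [38].

9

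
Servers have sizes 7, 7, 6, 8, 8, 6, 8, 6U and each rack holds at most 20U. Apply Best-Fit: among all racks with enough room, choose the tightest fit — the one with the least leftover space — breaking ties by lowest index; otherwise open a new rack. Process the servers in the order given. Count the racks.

Put 7U in rack 1; 13U remain.
Put 7U in rack 1; 6U remain.
Put 6U in rack 1; 0U remain.
Put 8U in rack 2; 12U remain.
Put 8U in rack 2; 4U remain.
Put 6U in rack 3; 14U remain.
Put 8U in rack 3; 6U remain.
Put 6U in rack 3; 0U remain.

3 racks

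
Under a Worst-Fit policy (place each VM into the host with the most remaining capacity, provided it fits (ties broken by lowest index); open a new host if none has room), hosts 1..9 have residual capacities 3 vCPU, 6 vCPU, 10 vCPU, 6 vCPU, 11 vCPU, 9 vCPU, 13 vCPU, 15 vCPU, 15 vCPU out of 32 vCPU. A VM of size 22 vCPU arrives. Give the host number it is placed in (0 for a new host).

No host has ≥ 22 vCPU free, so a new host is opened.

0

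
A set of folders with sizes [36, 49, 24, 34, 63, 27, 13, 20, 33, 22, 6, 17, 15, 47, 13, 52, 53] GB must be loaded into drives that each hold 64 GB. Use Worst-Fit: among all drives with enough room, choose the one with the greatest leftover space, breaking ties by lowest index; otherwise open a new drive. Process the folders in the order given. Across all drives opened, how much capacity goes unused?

drive 1: place 36 GB, 28 GB left
drive 2: place 49 GB, 15 GB left
drive 1: place 24 GB, 4 GB left
drive 3: place 34 GB, 30 GB left
drive 4: place 63 GB, 1 GB left
drive 3: place 27 GB, 3 GB left
drive 2: place 13 GB, 2 GB left
drive 5: place 20 GB, 44 GB left
drive 5: place 33 GB, 11 GB left
drive 6: place 22 GB, 42 GB left
drive 6: place 6 GB, 36 GB left
drive 6: place 17 GB, 19 GB left
drive 6: place 15 GB, 4 GB left
drive 7: place 47 GB, 17 GB left
drive 7: place 13 GB, 4 GB left
drive 8: place 52 GB, 12 GB left
drive 9: place 53 GB, 11 GB left
9 drives × 64 GB = 576 GB; used 524 GB; unused 52 GB.

52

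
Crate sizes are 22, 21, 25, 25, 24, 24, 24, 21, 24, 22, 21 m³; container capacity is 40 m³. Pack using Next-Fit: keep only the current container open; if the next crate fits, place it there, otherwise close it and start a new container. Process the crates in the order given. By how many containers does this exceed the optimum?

Next-Fit: [22] [21] [25] [25] [24] [24] [24] [21] [24] [22] [21] → 11 containers.
11 crates exceed 20 m³ (half the capacity), and no two of those can share a container, so at least 11 containers are needed.
So 11 is already optimal.

0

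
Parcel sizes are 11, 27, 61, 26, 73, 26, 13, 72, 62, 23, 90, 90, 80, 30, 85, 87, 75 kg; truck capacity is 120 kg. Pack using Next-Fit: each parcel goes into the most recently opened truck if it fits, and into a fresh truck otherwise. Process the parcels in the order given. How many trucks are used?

truck 1: place 11 kg, 109 kg left
truck 1: place 27 kg, 82 kg left
truck 1: place 61 kg, 21 kg left
truck 2: place 26 kg, 94 kg left
truck 2: place 73 kg, 21 kg left
truck 3: place 26 kg, 94 kg left
truck 3: place 13 kg, 81 kg left
truck 3: place 72 kg, 9 kg left
truck 4: place 62 kg, 58 kg left
truck 4: place 23 kg, 35 kg left
truck 5: place 90 kg, 30 kg left
truck 6: place 90 kg, 30 kg left
truck 7: place 80 kg, 40 kg left
truck 7: place 30 kg, 10 kg left
truck 8: place 85 kg, 35 kg left
truck 9: place 87 kg, 33 kg left
truck 10: place 75 kg, 45 kg left
Final trucks: [11,27,61] [26,73] [26,13,72] [62,23] [90] [90] [80,30] [85] [87] [75].

10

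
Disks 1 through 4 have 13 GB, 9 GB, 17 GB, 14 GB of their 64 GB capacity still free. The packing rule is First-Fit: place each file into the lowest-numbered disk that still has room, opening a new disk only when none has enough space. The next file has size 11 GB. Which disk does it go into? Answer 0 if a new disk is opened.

1

Disks with room: disk 1 (13 GB), disk 3 (17 GB), disk 4 (14 GB).
The first with room is disk 1.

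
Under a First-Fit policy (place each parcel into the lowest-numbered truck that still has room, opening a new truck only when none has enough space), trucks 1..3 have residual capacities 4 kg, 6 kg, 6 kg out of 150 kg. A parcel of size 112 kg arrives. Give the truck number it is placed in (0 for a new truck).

No truck has ≥ 112 kg free, so a new truck is opened.

0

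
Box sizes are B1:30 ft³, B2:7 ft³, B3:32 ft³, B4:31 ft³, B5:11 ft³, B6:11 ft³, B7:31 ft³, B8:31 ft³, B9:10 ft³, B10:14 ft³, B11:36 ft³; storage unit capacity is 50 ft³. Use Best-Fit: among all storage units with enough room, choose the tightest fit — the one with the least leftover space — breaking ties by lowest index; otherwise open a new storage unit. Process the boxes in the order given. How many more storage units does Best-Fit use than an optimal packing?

Best-Fit: [30,7,11] [32,11] [31,10] [31,14] [31] [36] → 6 storage units.
6 boxes exceed 25 ft³ (half the capacity), and no two of those can share a storage unit, so at least 6 storage units are needed.
So 6 is already optimal.

0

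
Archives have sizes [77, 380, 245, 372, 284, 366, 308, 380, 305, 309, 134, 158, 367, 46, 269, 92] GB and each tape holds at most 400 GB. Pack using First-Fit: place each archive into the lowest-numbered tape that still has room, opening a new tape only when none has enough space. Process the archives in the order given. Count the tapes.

tape 1: place 77 GB, 323 GB left
tape 2: place 380 GB, 20 GB left
tape 1: place 245 GB, 78 GB left
tape 3: place 372 GB, 28 GB left
tape 4: place 284 GB, 116 GB left
tape 5: place 366 GB, 34 GB left
tape 6: place 308 GB, 92 GB left
tape 7: place 380 GB, 20 GB left
tape 8: place 305 GB, 95 GB left
tape 9: place 309 GB, 91 GB left
tape 10: place 134 GB, 266 GB left
tape 10: place 158 GB, 108 GB left
tape 11: place 367 GB, 33 GB left
tape 1: place 46 GB, 32 GB left
tape 12: place 269 GB, 131 GB left
tape 4: place 92 GB, 24 GB left

12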